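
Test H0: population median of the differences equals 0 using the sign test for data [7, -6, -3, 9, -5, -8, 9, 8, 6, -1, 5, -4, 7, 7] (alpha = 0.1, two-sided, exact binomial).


Step 1: Discard zero differences. Original n = 14; n_eff = number of nonzero differences = 14.
Nonzero differences (with sign): +7, -6, -3, +9, -5, -8, +9, +8, +6, -1, +5, -4, +7, +7
Step 2: Count signs: positive = 8, negative = 6.
Step 3: Under H0: P(positive) = 0.5, so the number of positives S ~ Bin(14, 0.5).
Step 4: Two-sided exact p-value = sum of Bin(14,0.5) probabilities at or below the observed probability = 0.790527.
Step 5: alpha = 0.1. fail to reject H0.

n_eff = 14, pos = 8, neg = 6, p = 0.790527, fail to reject H0.


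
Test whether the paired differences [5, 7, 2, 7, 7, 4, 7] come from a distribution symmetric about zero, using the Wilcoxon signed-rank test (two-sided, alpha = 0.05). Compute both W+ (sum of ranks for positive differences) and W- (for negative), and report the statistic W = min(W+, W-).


Step 1: Drop any zero differences (none here) and take |d_i|.
|d| = [5, 7, 2, 7, 7, 4, 7]
Step 2: Midrank |d_i| (ties get averaged ranks).
ranks: |5|->3, |7|->5.5, |2|->1, |7|->5.5, |7|->5.5, |4|->2, |7|->5.5
Step 3: Attach original signs; sum ranks with positive sign and with negative sign.
W+ = 3 + 5.5 + 1 + 5.5 + 5.5 + 2 + 5.5 = 28
W- = 0 = 0
(Check: W+ + W- = 28 should equal n(n+1)/2 = 28.)
Step 4: Test statistic W = min(W+, W-) = 0.
Step 5: Ties in |d|, so use the tie-corrected normal approximation.
        E[W] = n(n+1)/4 = 7*8/4 = 14.
        Tie groups: |d|=7 (t=4); sum(t^3 - t) = 60.
        Var[W] = n(n+1)(2n+1)/24 - sum(t^3-t)/48 = 840/24 - 60/48 = 33.75.
        z = (W - E[W]) / sqrt(Var[W]) = (0 - 14) / 5.8095 = -2.4099.
        Two-sided p = 2*Phi(z) = 0.015959.
Step 6: alpha = 0.05. reject H0.

W+ = 28, W- = 0, W = min = 0, p = 0.015959, reject H0.


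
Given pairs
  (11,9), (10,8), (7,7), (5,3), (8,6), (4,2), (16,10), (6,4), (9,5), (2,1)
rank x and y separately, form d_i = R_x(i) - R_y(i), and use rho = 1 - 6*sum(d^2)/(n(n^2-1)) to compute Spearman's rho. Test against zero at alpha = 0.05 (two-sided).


Step 1: Rank x and y separately (midranks; no ties here).
rank(x): 11->9, 10->8, 7->5, 5->3, 8->6, 4->2, 16->10, 6->4, 9->7, 2->1
rank(y): 9->9, 8->8, 7->7, 3->3, 6->6, 2->2, 10->10, 4->4, 5->5, 1->1
Step 2: d_i = R_x(i) - R_y(i); compute d_i^2.
  (9-9)^2=0, (8-8)^2=0, (5-7)^2=4, (3-3)^2=0, (6-6)^2=0, (2-2)^2=0, (10-10)^2=0, (4-4)^2=0, (7-5)^2=4, (1-1)^2=0
sum(d^2) = 8.
Step 3: rho = 1 - 6*8 / (10*(10^2 - 1)) = 1 - 48/990 = 0.951515.
Step 4: Under H0, t = rho * sqrt((n-2)/(1-rho^2)) = 8.7493 ~ t(8).
Step 5: Two-sided p-value from the t-distribution with 8 df = 0.000023.
Step 6: alpha = 0.05. reject H0.

rho = 0.9515, p = 0.000023, reject H0 at alpha = 0.05.


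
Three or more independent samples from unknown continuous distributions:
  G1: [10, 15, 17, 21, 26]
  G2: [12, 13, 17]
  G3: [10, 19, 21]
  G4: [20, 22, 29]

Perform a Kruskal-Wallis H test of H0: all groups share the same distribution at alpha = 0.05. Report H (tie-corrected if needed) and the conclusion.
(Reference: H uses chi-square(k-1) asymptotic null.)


Step 1: Combine all N = 14 observations and assign midranks.
sorted (value, group, rank): (10,G1,1.5), (10,G3,1.5), (12,G2,3), (13,G2,4), (15,G1,5), (17,G1,6.5), (17,G2,6.5), (19,G3,8), (20,G4,9), (21,G1,10.5), (21,G3,10.5), (22,G4,12), (26,G1,13), (29,G4,14)
Step 2: Sum ranks within each group.
R_1 = 36.5 (n_1 = 5)
R_2 = 13.5 (n_2 = 3)
R_3 = 20 (n_3 = 3)
R_4 = 35 (n_4 = 3)
Step 3: H = 12/(N(N+1)) * sum(R_i^2/n_i) - 3(N+1)
     = 12/(14*15) * (36.5^2/5 + 13.5^2/3 + 20^2/3 + 35^2/3) - 3*15
     = 0.057143 * 868.867 - 45
     = 4.649524.
Step 4: Ties present; correction factor C = 1 - 18/(14^3 - 14) = 0.993407. Corrected H = 4.649524 / 0.993407 = 4.680383.
Step 5: Under H0, H ~ chi^2(3); p-value = 0.196754.
Step 6: alpha = 0.05. fail to reject H0.

H = 4.6804, df = 3, p = 0.196754, fail to reject H0.


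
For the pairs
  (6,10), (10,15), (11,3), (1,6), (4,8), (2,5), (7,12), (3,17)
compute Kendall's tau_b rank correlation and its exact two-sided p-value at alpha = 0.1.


Step 1: Enumerate the 28 unordered pairs (i,j) with i<j and classify each by sign(x_j-x_i) * sign(y_j-y_i).
  (1,2):dx=+4,dy=+5->C; (1,3):dx=+5,dy=-7->D; (1,4):dx=-5,dy=-4->C; (1,5):dx=-2,dy=-2->C
  (1,6):dx=-4,dy=-5->C; (1,7):dx=+1,dy=+2->C; (1,8):dx=-3,dy=+7->D; (2,3):dx=+1,dy=-12->D
  (2,4):dx=-9,dy=-9->C; (2,5):dx=-6,dy=-7->C; (2,6):dx=-8,dy=-10->C; (2,7):dx=-3,dy=-3->C
  (2,8):dx=-7,dy=+2->D; (3,4):dx=-10,dy=+3->D; (3,5):dx=-7,dy=+5->D; (3,6):dx=-9,dy=+2->D
  (3,7):dx=-4,dy=+9->D; (3,8):dx=-8,dy=+14->D; (4,5):dx=+3,dy=+2->C; (4,6):dx=+1,dy=-1->D
  (4,7):dx=+6,dy=+6->C; (4,8):dx=+2,dy=+11->C; (5,6):dx=-2,dy=-3->C; (5,7):dx=+3,dy=+4->C
  (5,8):dx=-1,dy=+9->D; (6,7):dx=+5,dy=+7->C; (6,8):dx=+1,dy=+12->C; (7,8):dx=-4,dy=+5->D
Step 2: C = 16, D = 12, total pairs = 28.
Step 3: tau = (C - D)/(n(n-1)/2) = (16 - 12)/28 = 0.142857.
Step 4: Exact two-sided p-value (enumerate n! = 40320 permutations of y under H0): p = 0.719544.
Step 5: alpha = 0.1. fail to reject H0.

tau_b = 0.1429 (C=16, D=12), p = 0.719544, fail to reject H0.


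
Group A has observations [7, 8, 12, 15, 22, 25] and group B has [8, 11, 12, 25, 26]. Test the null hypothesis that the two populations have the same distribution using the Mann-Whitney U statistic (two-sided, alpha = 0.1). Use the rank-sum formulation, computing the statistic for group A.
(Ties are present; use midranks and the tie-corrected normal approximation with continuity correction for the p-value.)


Step 1: Combine and sort all 11 observations; assign midranks.
sorted (value, group): (7,X), (8,X), (8,Y), (11,Y), (12,X), (12,Y), (15,X), (22,X), (25,X), (25,Y), (26,Y)
ranks: 7->1, 8->2.5, 8->2.5, 11->4, 12->5.5, 12->5.5, 15->7, 22->8, 25->9.5, 25->9.5, 26->11
Step 2: Rank sum for X: R1 = 1 + 2.5 + 5.5 + 7 + 8 + 9.5 = 33.5.
Step 3: U_X = R1 - n1(n1+1)/2 = 33.5 - 6*7/2 = 33.5 - 21 = 12.5.
       U_Y = n1*n2 - U_X = 30 - 12.5 = 17.5.
Step 4: Ties are present, so use the tie-corrected normal approximation (with continuity correction) for the p-value.
Step 5: p-value = 0.713124; compare to alpha = 0.1. fail to reject H0.

U_X = 12.5, p = 0.713124, fail to reject H0 at alpha = 0.1.


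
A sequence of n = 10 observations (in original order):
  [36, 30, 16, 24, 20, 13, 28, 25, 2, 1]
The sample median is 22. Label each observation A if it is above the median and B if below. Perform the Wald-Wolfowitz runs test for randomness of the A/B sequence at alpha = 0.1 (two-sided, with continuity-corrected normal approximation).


Step 1: Compute median = 22; label A = above, B = below.
Labels in order: AABABBAABB  (n_A = 5, n_B = 5)
Step 2: Count runs R = 6.
Step 3: Under H0 (random ordering), E[R] = 2*n_A*n_B/(n_A+n_B) + 1 = 2*5*5/10 + 1 = 6.0000.
        Var[R] = 2*n_A*n_B*(2*n_A*n_B - n_A - n_B) / ((n_A+n_B)^2 * (n_A+n_B-1)) = 2000/900 = 2.2222.
        SD[R] = 1.4907.
Step 4: R = E[R], so z = 0 with no continuity correction.
Step 5: Two-sided p-value via normal approximation = 2*(1 - Phi(|z|)) = 1.000000.
Step 6: alpha = 0.1. fail to reject H0.

R = 6, z = 0.0000, p = 1.000000, fail to reject H0.


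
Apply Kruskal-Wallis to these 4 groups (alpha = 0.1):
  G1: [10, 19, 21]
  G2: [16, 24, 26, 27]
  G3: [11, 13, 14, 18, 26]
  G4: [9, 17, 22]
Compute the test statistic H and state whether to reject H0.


Step 1: Combine all N = 15 observations and assign midranks.
sorted (value, group, rank): (9,G4,1), (10,G1,2), (11,G3,3), (13,G3,4), (14,G3,5), (16,G2,6), (17,G4,7), (18,G3,8), (19,G1,9), (21,G1,10), (22,G4,11), (24,G2,12), (26,G2,13.5), (26,G3,13.5), (27,G2,15)
Step 2: Sum ranks within each group.
R_1 = 21 (n_1 = 3)
R_2 = 46.5 (n_2 = 4)
R_3 = 33.5 (n_3 = 5)
R_4 = 19 (n_4 = 3)
Step 3: H = 12/(N(N+1)) * sum(R_i^2/n_i) - 3(N+1)
     = 12/(15*16) * (21^2/3 + 46.5^2/4 + 33.5^2/5 + 19^2/3) - 3*16
     = 0.050000 * 1032.35 - 48
     = 3.617292.
Step 4: Ties present; correction factor C = 1 - 6/(15^3 - 15) = 0.998214. Corrected H = 3.617292 / 0.998214 = 3.623763.
Step 5: Under H0, H ~ chi^2(3); p-value = 0.305062.
Step 6: alpha = 0.1. fail to reject H0.

H = 3.6238, df = 3, p = 0.305062, fail to reject H0.


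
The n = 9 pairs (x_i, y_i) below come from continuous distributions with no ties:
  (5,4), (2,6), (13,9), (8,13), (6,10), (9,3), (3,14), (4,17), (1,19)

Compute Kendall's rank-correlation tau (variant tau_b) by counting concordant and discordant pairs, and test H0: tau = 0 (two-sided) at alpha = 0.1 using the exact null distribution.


Step 1: Enumerate the 36 unordered pairs (i,j) with i<j and classify each by sign(x_j-x_i) * sign(y_j-y_i).
  (1,2):dx=-3,dy=+2->D; (1,3):dx=+8,dy=+5->C; (1,4):dx=+3,dy=+9->C; (1,5):dx=+1,dy=+6->C
  (1,6):dx=+4,dy=-1->D; (1,7):dx=-2,dy=+10->D; (1,8):dx=-1,dy=+13->D; (1,9):dx=-4,dy=+15->D
  (2,3):dx=+11,dy=+3->C; (2,4):dx=+6,dy=+7->C; (2,5):dx=+4,dy=+4->C; (2,6):dx=+7,dy=-3->D
  (2,7):dx=+1,dy=+8->C; (2,8):dx=+2,dy=+11->C; (2,9):dx=-1,dy=+13->D; (3,4):dx=-5,dy=+4->D
  (3,5):dx=-7,dy=+1->D; (3,6):dx=-4,dy=-6->C; (3,7):dx=-10,dy=+5->D; (3,8):dx=-9,dy=+8->D
  (3,9):dx=-12,dy=+10->D; (4,5):dx=-2,dy=-3->C; (4,6):dx=+1,dy=-10->D; (4,7):dx=-5,dy=+1->D
  (4,8):dx=-4,dy=+4->D; (4,9):dx=-7,dy=+6->D; (5,6):dx=+3,dy=-7->D; (5,7):dx=-3,dy=+4->D
  (5,8):dx=-2,dy=+7->D; (5,9):dx=-5,dy=+9->D; (6,7):dx=-6,dy=+11->D; (6,8):dx=-5,dy=+14->D
  (6,9):dx=-8,dy=+16->D; (7,8):dx=+1,dy=+3->C; (7,9):dx=-2,dy=+5->D; (8,9):dx=-3,dy=+2->D
Step 2: C = 11, D = 25, total pairs = 36.
Step 3: tau = (C - D)/(n(n-1)/2) = (11 - 25)/36 = -0.388889.
Step 4: Exact two-sided p-value (enumerate n! = 362880 permutations of y under H0): p = 0.180181.
Step 5: alpha = 0.1. fail to reject H0.

tau_b = -0.3889 (C=11, D=25), p = 0.180181, fail to reject H0.


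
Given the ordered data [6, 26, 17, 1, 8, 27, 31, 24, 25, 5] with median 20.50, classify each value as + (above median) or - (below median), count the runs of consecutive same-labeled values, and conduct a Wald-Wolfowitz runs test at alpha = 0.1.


Step 1: Compute median = 20.50; label A = above, B = below.
Labels in order: BABBBAAAAB  (n_A = 5, n_B = 5)
Step 2: Count runs R = 5.
Step 3: Under H0 (random ordering), E[R] = 2*n_A*n_B/(n_A+n_B) + 1 = 2*5*5/10 + 1 = 6.0000.
        Var[R] = 2*n_A*n_B*(2*n_A*n_B - n_A - n_B) / ((n_A+n_B)^2 * (n_A+n_B-1)) = 2000/900 = 2.2222.
        SD[R] = 1.4907.
Step 4: Continuity-corrected z = (R + 0.5 - E[R]) / SD[R] = (5 + 0.5 - 6.0000) / 1.4907 = -0.3354.
Step 5: Two-sided p-value via normal approximation = 2*(1 - Phi(|z|)) = 0.737316.
Step 6: alpha = 0.1. fail to reject H0.

R = 5, z = -0.3354, p = 0.737316, fail to reject H0.


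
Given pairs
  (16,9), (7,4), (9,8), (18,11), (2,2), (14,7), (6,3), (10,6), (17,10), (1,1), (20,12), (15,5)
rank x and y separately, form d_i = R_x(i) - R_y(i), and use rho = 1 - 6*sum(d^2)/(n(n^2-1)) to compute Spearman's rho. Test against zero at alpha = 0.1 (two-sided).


Step 1: Rank x and y separately (midranks; no ties here).
rank(x): 16->9, 7->4, 9->5, 18->11, 2->2, 14->7, 6->3, 10->6, 17->10, 1->1, 20->12, 15->8
rank(y): 9->9, 4->4, 8->8, 11->11, 2->2, 7->7, 3->3, 6->6, 10->10, 1->1, 12->12, 5->5
Step 2: d_i = R_x(i) - R_y(i); compute d_i^2.
  (9-9)^2=0, (4-4)^2=0, (5-8)^2=9, (11-11)^2=0, (2-2)^2=0, (7-7)^2=0, (3-3)^2=0, (6-6)^2=0, (10-10)^2=0, (1-1)^2=0, (12-12)^2=0, (8-5)^2=9
sum(d^2) = 18.
Step 3: rho = 1 - 6*18 / (12*(12^2 - 1)) = 1 - 108/1716 = 0.937063.
Step 4: Under H0, t = rho * sqrt((n-2)/(1-rho^2)) = 8.4868 ~ t(10).
Step 5: Two-sided p-value from the t-distribution with 10 df = 0.000007.
Step 6: alpha = 0.1. reject H0.

rho = 0.9371, p = 0.000007, reject H0 at alpha = 0.1.


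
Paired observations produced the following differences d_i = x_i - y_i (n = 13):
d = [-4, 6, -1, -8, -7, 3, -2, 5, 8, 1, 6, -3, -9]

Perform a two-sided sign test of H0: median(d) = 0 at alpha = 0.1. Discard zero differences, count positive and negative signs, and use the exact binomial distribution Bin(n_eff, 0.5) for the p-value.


Step 1: Discard zero differences. Original n = 13; n_eff = number of nonzero differences = 13.
Nonzero differences (with sign): -4, +6, -1, -8, -7, +3, -2, +5, +8, +1, +6, -3, -9
Step 2: Count signs: positive = 6, negative = 7.
Step 3: Under H0: P(positive) = 0.5, so the number of positives S ~ Bin(13, 0.5).
Step 4: Two-sided exact p-value = sum of Bin(13,0.5) probabilities at or below the observed probability = 1.000000.
Step 5: alpha = 0.1. fail to reject H0.

n_eff = 13, pos = 6, neg = 7, p = 1.000000, fail to reject H0.


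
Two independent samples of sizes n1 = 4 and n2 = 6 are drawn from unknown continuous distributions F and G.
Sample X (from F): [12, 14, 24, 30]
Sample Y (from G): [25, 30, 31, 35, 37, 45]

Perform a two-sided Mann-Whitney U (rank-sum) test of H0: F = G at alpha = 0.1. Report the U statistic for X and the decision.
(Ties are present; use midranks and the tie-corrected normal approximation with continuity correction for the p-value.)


Step 1: Combine and sort all 10 observations; assign midranks.
sorted (value, group): (12,X), (14,X), (24,X), (25,Y), (30,X), (30,Y), (31,Y), (35,Y), (37,Y), (45,Y)
ranks: 12->1, 14->2, 24->3, 25->4, 30->5.5, 30->5.5, 31->7, 35->8, 37->9, 45->10
Step 2: Rank sum for X: R1 = 1 + 2 + 3 + 5.5 = 11.5.
Step 3: U_X = R1 - n1(n1+1)/2 = 11.5 - 4*5/2 = 11.5 - 10 = 1.5.
       U_Y = n1*n2 - U_X = 24 - 1.5 = 22.5.
Step 4: Ties are present, so use the tie-corrected normal approximation (with continuity correction) for the p-value.
Step 5: p-value = 0.032476; compare to alpha = 0.1. reject H0.

U_X = 1.5, p = 0.032476, reject H0 at alpha = 0.1.


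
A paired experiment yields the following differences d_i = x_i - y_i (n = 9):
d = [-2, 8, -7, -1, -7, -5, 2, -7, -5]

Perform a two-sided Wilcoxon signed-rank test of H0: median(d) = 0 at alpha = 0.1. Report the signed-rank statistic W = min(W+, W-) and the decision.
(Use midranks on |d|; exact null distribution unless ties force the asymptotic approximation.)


Step 1: Drop any zero differences (none here) and take |d_i|.
|d| = [2, 8, 7, 1, 7, 5, 2, 7, 5]
Step 2: Midrank |d_i| (ties get averaged ranks).
ranks: |2|->2.5, |8|->9, |7|->7, |1|->1, |7|->7, |5|->4.5, |2|->2.5, |7|->7, |5|->4.5
Step 3: Attach original signs; sum ranks with positive sign and with negative sign.
W+ = 9 + 2.5 = 11.5
W- = 2.5 + 7 + 1 + 7 + 4.5 + 7 + 4.5 = 33.5
(Check: W+ + W- = 45 should equal n(n+1)/2 = 45.)
Step 4: Test statistic W = min(W+, W-) = 11.5.
Step 5: Ties in |d|, so use the tie-corrected normal approximation.
        E[W] = n(n+1)/4 = 9*10/4 = 22.5.
        Tie groups: |d|=2 (t=2), |d|=5 (t=2), |d|=7 (t=3); sum(t^3 - t) = 36.
        Var[W] = n(n+1)(2n+1)/24 - sum(t^3-t)/48 = 1710/24 - 36/48 = 70.5.
        z = (W - E[W]) / sqrt(Var[W]) = (11.5 - 22.5) / 8.3964 = -1.3101.
        Two-sided p = 2*Phi(z) = 0.190168.
Step 6: alpha = 0.1. fail to reject H0.

W+ = 11.5, W- = 33.5, W = min = 11.5, p = 0.190168, fail to reject H0.


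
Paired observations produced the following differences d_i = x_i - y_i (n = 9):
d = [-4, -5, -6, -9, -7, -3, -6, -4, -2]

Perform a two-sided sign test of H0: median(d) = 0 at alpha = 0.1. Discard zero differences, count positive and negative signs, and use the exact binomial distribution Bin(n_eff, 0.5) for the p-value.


Step 1: Discard zero differences. Original n = 9; n_eff = number of nonzero differences = 9.
Nonzero differences (with sign): -4, -5, -6, -9, -7, -3, -6, -4, -2
Step 2: Count signs: positive = 0, negative = 9.
Step 3: Under H0: P(positive) = 0.5, so the number of positives S ~ Bin(9, 0.5).
Step 4: Two-sided exact p-value = sum of Bin(9,0.5) probabilities at or below the observed probability = 0.003906.
Step 5: alpha = 0.1. reject H0.

n_eff = 9, pos = 0, neg = 9, p = 0.003906, reject H0.


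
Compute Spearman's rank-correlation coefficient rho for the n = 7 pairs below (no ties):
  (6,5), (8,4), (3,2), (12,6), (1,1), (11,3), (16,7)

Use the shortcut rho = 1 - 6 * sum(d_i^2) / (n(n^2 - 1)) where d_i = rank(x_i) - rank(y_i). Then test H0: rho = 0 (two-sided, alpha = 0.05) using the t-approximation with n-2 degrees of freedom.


Step 1: Rank x and y separately (midranks; no ties here).
rank(x): 6->3, 8->4, 3->2, 12->6, 1->1, 11->5, 16->7
rank(y): 5->5, 4->4, 2->2, 6->6, 1->1, 3->3, 7->7
Step 2: d_i = R_x(i) - R_y(i); compute d_i^2.
  (3-5)^2=4, (4-4)^2=0, (2-2)^2=0, (6-6)^2=0, (1-1)^2=0, (5-3)^2=4, (7-7)^2=0
sum(d^2) = 8.
Step 3: rho = 1 - 6*8 / (7*(7^2 - 1)) = 1 - 48/336 = 0.857143.
Step 4: Under H0, t = rho * sqrt((n-2)/(1-rho^2)) = 3.7210 ~ t(5).
Step 5: Two-sided p-value from the t-distribution with 5 df = 0.013697.
Step 6: alpha = 0.05. reject H0.

rho = 0.8571, p = 0.013697, reject H0 at alpha = 0.05.


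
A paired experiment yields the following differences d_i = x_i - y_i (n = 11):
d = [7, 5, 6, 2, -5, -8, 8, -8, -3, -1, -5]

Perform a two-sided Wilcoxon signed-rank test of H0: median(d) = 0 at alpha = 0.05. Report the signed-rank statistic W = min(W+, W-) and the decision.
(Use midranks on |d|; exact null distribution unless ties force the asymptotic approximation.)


Step 1: Drop any zero differences (none here) and take |d_i|.
|d| = [7, 5, 6, 2, 5, 8, 8, 8, 3, 1, 5]
Step 2: Midrank |d_i| (ties get averaged ranks).
ranks: |7|->8, |5|->5, |6|->7, |2|->2, |5|->5, |8|->10, |8|->10, |8|->10, |3|->3, |1|->1, |5|->5
Step 3: Attach original signs; sum ranks with positive sign and with negative sign.
W+ = 8 + 5 + 7 + 2 + 10 = 32
W- = 5 + 10 + 10 + 3 + 1 + 5 = 34
(Check: W+ + W- = 66 should equal n(n+1)/2 = 66.)
Step 4: Test statistic W = min(W+, W-) = 32.
Step 5: Ties in |d|, so use the tie-corrected normal approximation.
        E[W] = n(n+1)/4 = 11*12/4 = 33.
        Tie groups: |d|=5 (t=3), |d|=8 (t=3); sum(t^3 - t) = 48.
        Var[W] = n(n+1)(2n+1)/24 - sum(t^3-t)/48 = 3036/24 - 48/48 = 125.5.
        z = (W - E[W]) / sqrt(Var[W]) = (32 - 33) / 11.2027 = -0.0893.
        Two-sided p = 2*Phi(z) = 0.928872.
Step 6: alpha = 0.05. fail to reject H0.

W+ = 32, W- = 34, W = min = 32, p = 0.928872, fail to reject H0.


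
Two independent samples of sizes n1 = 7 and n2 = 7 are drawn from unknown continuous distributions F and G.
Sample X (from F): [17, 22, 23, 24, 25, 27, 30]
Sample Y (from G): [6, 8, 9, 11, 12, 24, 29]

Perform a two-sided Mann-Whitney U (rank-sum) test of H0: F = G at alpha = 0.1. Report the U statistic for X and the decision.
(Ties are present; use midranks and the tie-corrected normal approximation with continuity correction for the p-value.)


Step 1: Combine and sort all 14 observations; assign midranks.
sorted (value, group): (6,Y), (8,Y), (9,Y), (11,Y), (12,Y), (17,X), (22,X), (23,X), (24,X), (24,Y), (25,X), (27,X), (29,Y), (30,X)
ranks: 6->1, 8->2, 9->3, 11->4, 12->5, 17->6, 22->7, 23->8, 24->9.5, 24->9.5, 25->11, 27->12, 29->13, 30->14
Step 2: Rank sum for X: R1 = 6 + 7 + 8 + 9.5 + 11 + 12 + 14 = 67.5.
Step 3: U_X = R1 - n1(n1+1)/2 = 67.5 - 7*8/2 = 67.5 - 28 = 39.5.
       U_Y = n1*n2 - U_X = 49 - 39.5 = 9.5.
Step 4: Ties are present, so use the tie-corrected normal approximation (with continuity correction) for the p-value.
Step 5: p-value = 0.063627; compare to alpha = 0.1. reject H0.

U_X = 39.5, p = 0.063627, reject H0 at alpha = 0.1.


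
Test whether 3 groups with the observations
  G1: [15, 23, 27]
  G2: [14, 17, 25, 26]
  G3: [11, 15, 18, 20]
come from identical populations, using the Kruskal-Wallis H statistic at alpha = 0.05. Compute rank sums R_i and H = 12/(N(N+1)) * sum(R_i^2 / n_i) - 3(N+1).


Step 1: Combine all N = 11 observations and assign midranks.
sorted (value, group, rank): (11,G3,1), (14,G2,2), (15,G1,3.5), (15,G3,3.5), (17,G2,5), (18,G3,6), (20,G3,7), (23,G1,8), (25,G2,9), (26,G2,10), (27,G1,11)
Step 2: Sum ranks within each group.
R_1 = 22.5 (n_1 = 3)
R_2 = 26 (n_2 = 4)
R_3 = 17.5 (n_3 = 4)
Step 3: H = 12/(N(N+1)) * sum(R_i^2/n_i) - 3(N+1)
     = 12/(11*12) * (22.5^2/3 + 26^2/4 + 17.5^2/4) - 3*12
     = 0.090909 * 414.312 - 36
     = 1.664773.
Step 4: Ties present; correction factor C = 1 - 6/(11^3 - 11) = 0.995455. Corrected H = 1.664773 / 0.995455 = 1.672374.
Step 5: Under H0, H ~ chi^2(2); p-value = 0.433360.
Step 6: alpha = 0.05. fail to reject H0.

H = 1.6724, df = 2, p = 0.433360, fail to reject H0.


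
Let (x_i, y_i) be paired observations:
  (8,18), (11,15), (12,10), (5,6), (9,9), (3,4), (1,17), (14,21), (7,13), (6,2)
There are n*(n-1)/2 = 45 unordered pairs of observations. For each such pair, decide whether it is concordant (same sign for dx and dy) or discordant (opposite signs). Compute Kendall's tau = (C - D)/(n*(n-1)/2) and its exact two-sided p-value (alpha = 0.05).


Step 1: Enumerate the 45 unordered pairs (i,j) with i<j and classify each by sign(x_j-x_i) * sign(y_j-y_i).
  (1,2):dx=+3,dy=-3->D; (1,3):dx=+4,dy=-8->D; (1,4):dx=-3,dy=-12->C; (1,5):dx=+1,dy=-9->D
  (1,6):dx=-5,dy=-14->C; (1,7):dx=-7,dy=-1->C; (1,8):dx=+6,dy=+3->C; (1,9):dx=-1,dy=-5->C
  (1,10):dx=-2,dy=-16->C; (2,3):dx=+1,dy=-5->D; (2,4):dx=-6,dy=-9->C; (2,5):dx=-2,dy=-6->C
  (2,6):dx=-8,dy=-11->C; (2,7):dx=-10,dy=+2->D; (2,8):dx=+3,dy=+6->C; (2,9):dx=-4,dy=-2->C
  (2,10):dx=-5,dy=-13->C; (3,4):dx=-7,dy=-4->C; (3,5):dx=-3,dy=-1->C; (3,6):dx=-9,dy=-6->C
  (3,7):dx=-11,dy=+7->D; (3,8):dx=+2,dy=+11->C; (3,9):dx=-5,dy=+3->D; (3,10):dx=-6,dy=-8->C
  (4,5):dx=+4,dy=+3->C; (4,6):dx=-2,dy=-2->C; (4,7):dx=-4,dy=+11->D; (4,8):dx=+9,dy=+15->C
  (4,9):dx=+2,dy=+7->C; (4,10):dx=+1,dy=-4->D; (5,6):dx=-6,dy=-5->C; (5,7):dx=-8,dy=+8->D
  (5,8):dx=+5,dy=+12->C; (5,9):dx=-2,dy=+4->D; (5,10):dx=-3,dy=-7->C; (6,7):dx=-2,dy=+13->D
  (6,8):dx=+11,dy=+17->C; (6,9):dx=+4,dy=+9->C; (6,10):dx=+3,dy=-2->D; (7,8):dx=+13,dy=+4->C
  (7,9):dx=+6,dy=-4->D; (7,10):dx=+5,dy=-15->D; (8,9):dx=-7,dy=-8->C; (8,10):dx=-8,dy=-19->C
  (9,10):dx=-1,dy=-11->C
Step 2: C = 30, D = 15, total pairs = 45.
Step 3: tau = (C - D)/(n(n-1)/2) = (30 - 15)/45 = 0.333333.
Step 4: Exact two-sided p-value (enumerate n! = 3628800 permutations of y under H0): p = 0.216373.
Step 5: alpha = 0.05. fail to reject H0.

tau_b = 0.3333 (C=30, D=15), p = 0.216373, fail to reject H0.


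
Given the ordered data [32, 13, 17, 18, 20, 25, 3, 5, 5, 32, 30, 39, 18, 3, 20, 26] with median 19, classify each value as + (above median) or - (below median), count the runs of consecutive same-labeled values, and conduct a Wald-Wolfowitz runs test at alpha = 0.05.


Step 1: Compute median = 19; label A = above, B = below.
Labels in order: ABBBAABBBAAABBAA  (n_A = 8, n_B = 8)
Step 2: Count runs R = 7.
Step 3: Under H0 (random ordering), E[R] = 2*n_A*n_B/(n_A+n_B) + 1 = 2*8*8/16 + 1 = 9.0000.
        Var[R] = 2*n_A*n_B*(2*n_A*n_B - n_A - n_B) / ((n_A+n_B)^2 * (n_A+n_B-1)) = 14336/3840 = 3.7333.
        SD[R] = 1.9322.
Step 4: Continuity-corrected z = (R + 0.5 - E[R]) / SD[R] = (7 + 0.5 - 9.0000) / 1.9322 = -0.7763.
Step 5: Two-sided p-value via normal approximation = 2*(1 - Phi(|z|)) = 0.437558.
Step 6: alpha = 0.05. fail to reject H0.

R = 7, z = -0.7763, p = 0.437558, fail to reject H0.


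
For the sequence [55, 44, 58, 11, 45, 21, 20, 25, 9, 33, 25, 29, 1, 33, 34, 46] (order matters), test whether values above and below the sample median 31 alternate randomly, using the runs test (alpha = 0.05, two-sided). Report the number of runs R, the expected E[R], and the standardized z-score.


Step 1: Compute median = 31; label A = above, B = below.
Labels in order: AAABABBBBABBBAAA  (n_A = 8, n_B = 8)
Step 2: Count runs R = 7.
Step 3: Under H0 (random ordering), E[R] = 2*n_A*n_B/(n_A+n_B) + 1 = 2*8*8/16 + 1 = 9.0000.
        Var[R] = 2*n_A*n_B*(2*n_A*n_B - n_A - n_B) / ((n_A+n_B)^2 * (n_A+n_B-1)) = 14336/3840 = 3.7333.
        SD[R] = 1.9322.
Step 4: Continuity-corrected z = (R + 0.5 - E[R]) / SD[R] = (7 + 0.5 - 9.0000) / 1.9322 = -0.7763.
Step 5: Two-sided p-value via normal approximation = 2*(1 - Phi(|z|)) = 0.437558.
Step 6: alpha = 0.05. fail to reject H0.

R = 7, z = -0.7763, p = 0.437558, fail to reject H0.


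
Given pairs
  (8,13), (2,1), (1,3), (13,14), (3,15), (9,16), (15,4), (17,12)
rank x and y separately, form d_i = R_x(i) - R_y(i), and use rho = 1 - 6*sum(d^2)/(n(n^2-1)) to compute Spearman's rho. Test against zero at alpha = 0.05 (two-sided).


Step 1: Rank x and y separately (midranks; no ties here).
rank(x): 8->4, 2->2, 1->1, 13->6, 3->3, 9->5, 15->7, 17->8
rank(y): 13->5, 1->1, 3->2, 14->6, 15->7, 16->8, 4->3, 12->4
Step 2: d_i = R_x(i) - R_y(i); compute d_i^2.
  (4-5)^2=1, (2-1)^2=1, (1-2)^2=1, (6-6)^2=0, (3-7)^2=16, (5-8)^2=9, (7-3)^2=16, (8-4)^2=16
sum(d^2) = 60.
Step 3: rho = 1 - 6*60 / (8*(8^2 - 1)) = 1 - 360/504 = 0.285714.
Step 4: Under H0, t = rho * sqrt((n-2)/(1-rho^2)) = 0.7303 ~ t(6).
Step 5: Two-sided p-value from the t-distribution with 6 df = 0.492726.
Step 6: alpha = 0.05. fail to reject H0.

rho = 0.2857, p = 0.492726, fail to reject H0 at alpha = 0.05.


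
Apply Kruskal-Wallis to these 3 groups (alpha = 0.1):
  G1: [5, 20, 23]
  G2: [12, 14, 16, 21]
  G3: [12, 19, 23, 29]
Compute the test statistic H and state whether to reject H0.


Step 1: Combine all N = 11 observations and assign midranks.
sorted (value, group, rank): (5,G1,1), (12,G2,2.5), (12,G3,2.5), (14,G2,4), (16,G2,5), (19,G3,6), (20,G1,7), (21,G2,8), (23,G1,9.5), (23,G3,9.5), (29,G3,11)
Step 2: Sum ranks within each group.
R_1 = 17.5 (n_1 = 3)
R_2 = 19.5 (n_2 = 4)
R_3 = 29 (n_3 = 4)
Step 3: H = 12/(N(N+1)) * sum(R_i^2/n_i) - 3(N+1)
     = 12/(11*12) * (17.5^2/3 + 19.5^2/4 + 29^2/4) - 3*12
     = 0.090909 * 407.396 - 36
     = 1.035985.
Step 4: Ties present; correction factor C = 1 - 12/(11^3 - 11) = 0.990909. Corrected H = 1.035985 / 0.990909 = 1.045489.
Step 5: Under H0, H ~ chi^2(2); p-value = 0.592891.
Step 6: alpha = 0.1. fail to reject H0.

H = 1.0455, df = 2, p = 0.592891, fail to reject H0.


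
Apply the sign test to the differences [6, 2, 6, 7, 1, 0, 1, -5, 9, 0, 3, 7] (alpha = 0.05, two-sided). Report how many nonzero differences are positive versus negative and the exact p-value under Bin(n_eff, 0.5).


Step 1: Discard zero differences. Original n = 12; n_eff = number of nonzero differences = 10.
Nonzero differences (with sign): +6, +2, +6, +7, +1, +1, -5, +9, +3, +7
Step 2: Count signs: positive = 9, negative = 1.
Step 3: Under H0: P(positive) = 0.5, so the number of positives S ~ Bin(10, 0.5).
Step 4: Two-sided exact p-value = sum of Bin(10,0.5) probabilities at or below the observed probability = 0.021484.
Step 5: alpha = 0.05. reject H0.

n_eff = 10, pos = 9, neg = 1, p = 0.021484, reject H0.


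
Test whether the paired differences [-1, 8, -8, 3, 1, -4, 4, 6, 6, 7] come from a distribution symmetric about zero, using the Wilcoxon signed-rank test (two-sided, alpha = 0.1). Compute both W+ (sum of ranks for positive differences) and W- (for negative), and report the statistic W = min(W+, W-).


Step 1: Drop any zero differences (none here) and take |d_i|.
|d| = [1, 8, 8, 3, 1, 4, 4, 6, 6, 7]
Step 2: Midrank |d_i| (ties get averaged ranks).
ranks: |1|->1.5, |8|->9.5, |8|->9.5, |3|->3, |1|->1.5, |4|->4.5, |4|->4.5, |6|->6.5, |6|->6.5, |7|->8
Step 3: Attach original signs; sum ranks with positive sign and with negative sign.
W+ = 9.5 + 3 + 1.5 + 4.5 + 6.5 + 6.5 + 8 = 39.5
W- = 1.5 + 9.5 + 4.5 = 15.5
(Check: W+ + W- = 55 should equal n(n+1)/2 = 55.)
Step 4: Test statistic W = min(W+, W-) = 15.5.
Step 5: Ties in |d|, so use the tie-corrected normal approximation.
        E[W] = n(n+1)/4 = 10*11/4 = 27.5.
        Tie groups: |d|=1 (t=2), |d|=4 (t=2), |d|=6 (t=2), |d|=8 (t=2); sum(t^3 - t) = 24.
        Var[W] = n(n+1)(2n+1)/24 - sum(t^3-t)/48 = 2310/24 - 24/48 = 95.75.
        z = (W - E[W]) / sqrt(Var[W]) = (15.5 - 27.5) / 9.7852 = -1.2263.
        Two-sided p = 2*Phi(z) = 0.220070.
Step 6: alpha = 0.1. fail to reject H0.

W+ = 39.5, W- = 15.5, W = min = 15.5, p = 0.220070, fail to reject H0.


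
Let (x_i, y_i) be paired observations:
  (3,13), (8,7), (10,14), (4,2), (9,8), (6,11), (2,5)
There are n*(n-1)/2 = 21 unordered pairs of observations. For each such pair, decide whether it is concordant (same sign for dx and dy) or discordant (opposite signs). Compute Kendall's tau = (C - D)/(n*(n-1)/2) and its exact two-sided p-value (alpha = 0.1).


Step 1: Enumerate the 21 unordered pairs (i,j) with i<j and classify each by sign(x_j-x_i) * sign(y_j-y_i).
  (1,2):dx=+5,dy=-6->D; (1,3):dx=+7,dy=+1->C; (1,4):dx=+1,dy=-11->D; (1,5):dx=+6,dy=-5->D
  (1,6):dx=+3,dy=-2->D; (1,7):dx=-1,dy=-8->C; (2,3):dx=+2,dy=+7->C; (2,4):dx=-4,dy=-5->C
  (2,5):dx=+1,dy=+1->C; (2,6):dx=-2,dy=+4->D; (2,7):dx=-6,dy=-2->C; (3,4):dx=-6,dy=-12->C
  (3,5):dx=-1,dy=-6->C; (3,6):dx=-4,dy=-3->C; (3,7):dx=-8,dy=-9->C; (4,5):dx=+5,dy=+6->C
  (4,6):dx=+2,dy=+9->C; (4,7):dx=-2,dy=+3->D; (5,6):dx=-3,dy=+3->D; (5,7):dx=-7,dy=-3->C
  (6,7):dx=-4,dy=-6->C
Step 2: C = 14, D = 7, total pairs = 21.
Step 3: tau = (C - D)/(n(n-1)/2) = (14 - 7)/21 = 0.333333.
Step 4: Exact two-sided p-value (enumerate n! = 5040 permutations of y under H0): p = 0.381349.
Step 5: alpha = 0.1. fail to reject H0.

tau_b = 0.3333 (C=14, D=7), p = 0.381349, fail to reject H0.


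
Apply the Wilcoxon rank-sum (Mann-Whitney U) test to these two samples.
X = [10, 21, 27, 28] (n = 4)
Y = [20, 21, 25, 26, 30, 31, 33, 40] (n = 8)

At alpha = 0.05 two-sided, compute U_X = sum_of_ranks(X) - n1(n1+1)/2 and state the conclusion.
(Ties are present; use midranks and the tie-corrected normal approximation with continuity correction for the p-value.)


Step 1: Combine and sort all 12 observations; assign midranks.
sorted (value, group): (10,X), (20,Y), (21,X), (21,Y), (25,Y), (26,Y), (27,X), (28,X), (30,Y), (31,Y), (33,Y), (40,Y)
ranks: 10->1, 20->2, 21->3.5, 21->3.5, 25->5, 26->6, 27->7, 28->8, 30->9, 31->10, 33->11, 40->12
Step 2: Rank sum for X: R1 = 1 + 3.5 + 7 + 8 = 19.5.
Step 3: U_X = R1 - n1(n1+1)/2 = 19.5 - 4*5/2 = 19.5 - 10 = 9.5.
       U_Y = n1*n2 - U_X = 32 - 9.5 = 22.5.
Step 4: Ties are present, so use the tie-corrected normal approximation (with continuity correction) for the p-value.
Step 5: p-value = 0.307332; compare to alpha = 0.05. fail to reject H0.

U_X = 9.5, p = 0.307332, fail to reject H0 at alpha = 0.05.


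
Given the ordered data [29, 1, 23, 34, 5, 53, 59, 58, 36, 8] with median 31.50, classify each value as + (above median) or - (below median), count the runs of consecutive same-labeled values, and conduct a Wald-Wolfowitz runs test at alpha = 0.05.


Step 1: Compute median = 31.50; label A = above, B = below.
Labels in order: BBBABAAAAB  (n_A = 5, n_B = 5)
Step 2: Count runs R = 5.
Step 3: Under H0 (random ordering), E[R] = 2*n_A*n_B/(n_A+n_B) + 1 = 2*5*5/10 + 1 = 6.0000.
        Var[R] = 2*n_A*n_B*(2*n_A*n_B - n_A - n_B) / ((n_A+n_B)^2 * (n_A+n_B-1)) = 2000/900 = 2.2222.
        SD[R] = 1.4907.
Step 4: Continuity-corrected z = (R + 0.5 - E[R]) / SD[R] = (5 + 0.5 - 6.0000) / 1.4907 = -0.3354.
Step 5: Two-sided p-value via normal approximation = 2*(1 - Phi(|z|)) = 0.737316.
Step 6: alpha = 0.05. fail to reject H0.

R = 5, z = -0.3354, p = 0.737316, fail to reject H0.


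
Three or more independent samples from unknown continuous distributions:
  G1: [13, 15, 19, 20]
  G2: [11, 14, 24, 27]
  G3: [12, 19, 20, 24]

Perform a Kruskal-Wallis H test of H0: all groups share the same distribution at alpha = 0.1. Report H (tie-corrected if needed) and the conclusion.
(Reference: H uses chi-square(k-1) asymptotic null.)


Step 1: Combine all N = 12 observations and assign midranks.
sorted (value, group, rank): (11,G2,1), (12,G3,2), (13,G1,3), (14,G2,4), (15,G1,5), (19,G1,6.5), (19,G3,6.5), (20,G1,8.5), (20,G3,8.5), (24,G2,10.5), (24,G3,10.5), (27,G2,12)
Step 2: Sum ranks within each group.
R_1 = 23 (n_1 = 4)
R_2 = 27.5 (n_2 = 4)
R_3 = 27.5 (n_3 = 4)
Step 3: H = 12/(N(N+1)) * sum(R_i^2/n_i) - 3(N+1)
     = 12/(12*13) * (23^2/4 + 27.5^2/4 + 27.5^2/4) - 3*13
     = 0.076923 * 510.375 - 39
     = 0.259615.
Step 4: Ties present; correction factor C = 1 - 18/(12^3 - 12) = 0.989510. Corrected H = 0.259615 / 0.989510 = 0.262367.
Step 5: Under H0, H ~ chi^2(2); p-value = 0.877057.
Step 6: alpha = 0.1. fail to reject H0.

H = 0.2624, df = 2, p = 0.877057, fail to reject H0.


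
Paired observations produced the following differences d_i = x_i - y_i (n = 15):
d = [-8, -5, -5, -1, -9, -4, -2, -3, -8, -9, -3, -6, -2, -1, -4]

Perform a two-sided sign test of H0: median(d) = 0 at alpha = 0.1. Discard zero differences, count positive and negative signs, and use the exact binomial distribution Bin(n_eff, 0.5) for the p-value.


Step 1: Discard zero differences. Original n = 15; n_eff = number of nonzero differences = 15.
Nonzero differences (with sign): -8, -5, -5, -1, -9, -4, -2, -3, -8, -9, -3, -6, -2, -1, -4
Step 2: Count signs: positive = 0, negative = 15.
Step 3: Under H0: P(positive) = 0.5, so the number of positives S ~ Bin(15, 0.5).
Step 4: Two-sided exact p-value = sum of Bin(15,0.5) probabilities at or below the observed probability = 0.000061.
Step 5: alpha = 0.1. reject H0.

n_eff = 15, pos = 0, neg = 15, p = 0.000061, reject H0.


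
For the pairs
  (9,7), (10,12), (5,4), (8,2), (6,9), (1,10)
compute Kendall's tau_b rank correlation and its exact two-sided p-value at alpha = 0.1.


Step 1: Enumerate the 15 unordered pairs (i,j) with i<j and classify each by sign(x_j-x_i) * sign(y_j-y_i).
  (1,2):dx=+1,dy=+5->C; (1,3):dx=-4,dy=-3->C; (1,4):dx=-1,dy=-5->C; (1,5):dx=-3,dy=+2->D
  (1,6):dx=-8,dy=+3->D; (2,3):dx=-5,dy=-8->C; (2,4):dx=-2,dy=-10->C; (2,5):dx=-4,dy=-3->C
  (2,6):dx=-9,dy=-2->C; (3,4):dx=+3,dy=-2->D; (3,5):dx=+1,dy=+5->C; (3,6):dx=-4,dy=+6->D
  (4,5):dx=-2,dy=+7->D; (4,6):dx=-7,dy=+8->D; (5,6):dx=-5,dy=+1->D
Step 2: C = 8, D = 7, total pairs = 15.
Step 3: tau = (C - D)/(n(n-1)/2) = (8 - 7)/15 = 0.066667.
Step 4: Exact two-sided p-value (enumerate n! = 720 permutations of y under H0): p = 1.000000.
Step 5: alpha = 0.1. fail to reject H0.

tau_b = 0.0667 (C=8, D=7), p = 1.000000, fail to reject H0.


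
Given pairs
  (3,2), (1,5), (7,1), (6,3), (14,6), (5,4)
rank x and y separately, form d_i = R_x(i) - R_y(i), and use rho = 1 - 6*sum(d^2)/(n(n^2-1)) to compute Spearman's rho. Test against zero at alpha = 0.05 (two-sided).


Step 1: Rank x and y separately (midranks; no ties here).
rank(x): 3->2, 1->1, 7->5, 6->4, 14->6, 5->3
rank(y): 2->2, 5->5, 1->1, 3->3, 6->6, 4->4
Step 2: d_i = R_x(i) - R_y(i); compute d_i^2.
  (2-2)^2=0, (1-5)^2=16, (5-1)^2=16, (4-3)^2=1, (6-6)^2=0, (3-4)^2=1
sum(d^2) = 34.
Step 3: rho = 1 - 6*34 / (6*(6^2 - 1)) = 1 - 204/210 = 0.028571.
Step 4: Under H0, t = rho * sqrt((n-2)/(1-rho^2)) = 0.0572 ~ t(4).
Step 5: Two-sided p-value from the t-distribution with 4 df = 0.957155.
Step 6: alpha = 0.05. fail to reject H0.

rho = 0.0286, p = 0.957155, fail to reject H0 at alpha = 0.05.


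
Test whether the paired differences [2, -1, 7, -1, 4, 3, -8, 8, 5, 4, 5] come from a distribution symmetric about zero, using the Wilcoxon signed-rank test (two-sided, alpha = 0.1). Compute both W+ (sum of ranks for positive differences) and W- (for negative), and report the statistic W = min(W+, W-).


Step 1: Drop any zero differences (none here) and take |d_i|.
|d| = [2, 1, 7, 1, 4, 3, 8, 8, 5, 4, 5]
Step 2: Midrank |d_i| (ties get averaged ranks).
ranks: |2|->3, |1|->1.5, |7|->9, |1|->1.5, |4|->5.5, |3|->4, |8|->10.5, |8|->10.5, |5|->7.5, |4|->5.5, |5|->7.5
Step 3: Attach original signs; sum ranks with positive sign and with negative sign.
W+ = 3 + 9 + 5.5 + 4 + 10.5 + 7.5 + 5.5 + 7.5 = 52.5
W- = 1.5 + 1.5 + 10.5 = 13.5
(Check: W+ + W- = 66 should equal n(n+1)/2 = 66.)
Step 4: Test statistic W = min(W+, W-) = 13.5.
Step 5: Ties in |d|, so use the tie-corrected normal approximation.
        E[W] = n(n+1)/4 = 11*12/4 = 33.
        Tie groups: |d|=1 (t=2), |d|=4 (t=2), |d|=5 (t=2), |d|=8 (t=2); sum(t^3 - t) = 24.
        Var[W] = n(n+1)(2n+1)/24 - sum(t^3-t)/48 = 3036/24 - 24/48 = 126.
        z = (W - E[W]) / sqrt(Var[W]) = (13.5 - 33) / 11.2250 = -1.7372.
        Two-sided p = 2*Phi(z) = 0.082352.
Step 6: alpha = 0.1. reject H0.

W+ = 52.5, W- = 13.5, W = min = 13.5, p = 0.082352, reject H0.


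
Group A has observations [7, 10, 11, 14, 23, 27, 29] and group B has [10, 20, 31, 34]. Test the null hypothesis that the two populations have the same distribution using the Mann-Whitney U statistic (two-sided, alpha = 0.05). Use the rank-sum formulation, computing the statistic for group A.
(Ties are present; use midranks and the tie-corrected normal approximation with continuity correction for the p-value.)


Step 1: Combine and sort all 11 observations; assign midranks.
sorted (value, group): (7,X), (10,X), (10,Y), (11,X), (14,X), (20,Y), (23,X), (27,X), (29,X), (31,Y), (34,Y)
ranks: 7->1, 10->2.5, 10->2.5, 11->4, 14->5, 20->6, 23->7, 27->8, 29->9, 31->10, 34->11
Step 2: Rank sum for X: R1 = 1 + 2.5 + 4 + 5 + 7 + 8 + 9 = 36.5.
Step 3: U_X = R1 - n1(n1+1)/2 = 36.5 - 7*8/2 = 36.5 - 28 = 8.5.
       U_Y = n1*n2 - U_X = 28 - 8.5 = 19.5.
Step 4: Ties are present, so use the tie-corrected normal approximation (with continuity correction) for the p-value.
Step 5: p-value = 0.343605; compare to alpha = 0.05. fail to reject H0.

U_X = 8.5, p = 0.343605, fail to reject H0 at alpha = 0.05.


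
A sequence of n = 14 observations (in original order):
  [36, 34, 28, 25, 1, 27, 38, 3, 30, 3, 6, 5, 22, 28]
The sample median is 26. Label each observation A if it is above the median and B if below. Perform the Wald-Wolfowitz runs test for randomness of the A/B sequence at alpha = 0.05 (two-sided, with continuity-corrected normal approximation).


Step 1: Compute median = 26; label A = above, B = below.
Labels in order: AAABBAABABBBBA  (n_A = 7, n_B = 7)
Step 2: Count runs R = 7.
Step 3: Under H0 (random ordering), E[R] = 2*n_A*n_B/(n_A+n_B) + 1 = 2*7*7/14 + 1 = 8.0000.
        Var[R] = 2*n_A*n_B*(2*n_A*n_B - n_A - n_B) / ((n_A+n_B)^2 * (n_A+n_B-1)) = 8232/2548 = 3.2308.
        SD[R] = 1.7974.
Step 4: Continuity-corrected z = (R + 0.5 - E[R]) / SD[R] = (7 + 0.5 - 8.0000) / 1.7974 = -0.2782.
Step 5: Two-sided p-value via normal approximation = 2*(1 - Phi(|z|)) = 0.780879.
Step 6: alpha = 0.05. fail to reject H0.

R = 7, z = -0.2782, p = 0.780879, fail to reject H0.


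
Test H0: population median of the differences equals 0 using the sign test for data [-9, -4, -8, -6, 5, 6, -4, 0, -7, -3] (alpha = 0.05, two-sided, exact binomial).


Step 1: Discard zero differences. Original n = 10; n_eff = number of nonzero differences = 9.
Nonzero differences (with sign): -9, -4, -8, -6, +5, +6, -4, -7, -3
Step 2: Count signs: positive = 2, negative = 7.
Step 3: Under H0: P(positive) = 0.5, so the number of positives S ~ Bin(9, 0.5).
Step 4: Two-sided exact p-value = sum of Bin(9,0.5) probabilities at or below the observed probability = 0.179688.
Step 5: alpha = 0.05. fail to reject H0.

n_eff = 9, pos = 2, neg = 7, p = 0.179688, fail to reject H0.


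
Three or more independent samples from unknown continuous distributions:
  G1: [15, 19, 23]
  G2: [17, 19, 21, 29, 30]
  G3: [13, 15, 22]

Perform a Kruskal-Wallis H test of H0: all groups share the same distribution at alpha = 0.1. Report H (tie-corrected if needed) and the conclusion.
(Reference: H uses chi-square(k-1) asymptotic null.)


Step 1: Combine all N = 11 observations and assign midranks.
sorted (value, group, rank): (13,G3,1), (15,G1,2.5), (15,G3,2.5), (17,G2,4), (19,G1,5.5), (19,G2,5.5), (21,G2,7), (22,G3,8), (23,G1,9), (29,G2,10), (30,G2,11)
Step 2: Sum ranks within each group.
R_1 = 17 (n_1 = 3)
R_2 = 37.5 (n_2 = 5)
R_3 = 11.5 (n_3 = 3)
Step 3: H = 12/(N(N+1)) * sum(R_i^2/n_i) - 3(N+1)
     = 12/(11*12) * (17^2/3 + 37.5^2/5 + 11.5^2/3) - 3*12
     = 0.090909 * 421.667 - 36
     = 2.333333.
Step 4: Ties present; correction factor C = 1 - 12/(11^3 - 11) = 0.990909. Corrected H = 2.333333 / 0.990909 = 2.354740.
Step 5: Under H0, H ~ chi^2(2); p-value = 0.308088.
Step 6: alpha = 0.1. fail to reject H0.

H = 2.3547, df = 2, p = 0.308088, fail to reject H0.


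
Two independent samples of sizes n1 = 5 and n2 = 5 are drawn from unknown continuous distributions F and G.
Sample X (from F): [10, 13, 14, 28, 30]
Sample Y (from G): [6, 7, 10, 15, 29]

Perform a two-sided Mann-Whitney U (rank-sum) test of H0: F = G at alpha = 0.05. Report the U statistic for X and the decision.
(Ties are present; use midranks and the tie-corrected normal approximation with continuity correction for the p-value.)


Step 1: Combine and sort all 10 observations; assign midranks.
sorted (value, group): (6,Y), (7,Y), (10,X), (10,Y), (13,X), (14,X), (15,Y), (28,X), (29,Y), (30,X)
ranks: 6->1, 7->2, 10->3.5, 10->3.5, 13->5, 14->6, 15->7, 28->8, 29->9, 30->10
Step 2: Rank sum for X: R1 = 3.5 + 5 + 6 + 8 + 10 = 32.5.
Step 3: U_X = R1 - n1(n1+1)/2 = 32.5 - 5*6/2 = 32.5 - 15 = 17.5.
       U_Y = n1*n2 - U_X = 25 - 17.5 = 7.5.
Step 4: Ties are present, so use the tie-corrected normal approximation (with continuity correction) for the p-value.
Step 5: p-value = 0.345742; compare to alpha = 0.05. fail to reject H0.

U_X = 17.5, p = 0.345742, fail to reject H0 at alpha = 0.05.
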